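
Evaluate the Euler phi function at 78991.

Factor: 78991 = 11 · 43 · 167.
φ(78991) = (11−1) · (43−1) · (167−1) = 10 · 42 · 166 = 69720.

69720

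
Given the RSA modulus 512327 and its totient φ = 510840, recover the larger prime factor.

φ(n) = (p−1)(q−1) = n − (p+q) + 1, so p + q = 512327 − 510840 + 1 = 1488.
p and q are the roots of t² − 1488t + 512327 = 0.
Discriminant: 1488² − 4·512327 = 2214144 − 2049308 = 164836; √164836 = 406.
q = (1488 − 406)/2 = 541, p = (1488 + 406)/2 = 947.
Check: 541 · 947 = 512327.

947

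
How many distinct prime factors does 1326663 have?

1326663 = 3^2 · 147407
147407 = 13 · 11339
11339 = 17 · 667
667 = 23 · 29
1326663 = 3^2 · 13 · 17 · 23 · 29, which has 5 distinct prime factors.

5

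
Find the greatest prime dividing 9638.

79

9638 = 2 · 4819
4819 = 61 · 79
79 is prime.
So 9638 = 2 · 61 · 79; the largest prime factor is 79.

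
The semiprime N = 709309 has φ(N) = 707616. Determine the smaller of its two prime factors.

757

φ(n) = (p−1)(q−1) = n − (p+q) + 1, so p + q = 709309 − 707616 + 1 = 1694.
p and q are the roots of t² − 1694t + 709309 = 0.
Discriminant: 1694² − 4·709309 = 2869636 − 2837236 = 32400; √32400 = 180.
q = (1694 − 180)/2 = 757, p = (1694 + 180)/2 = 937.
Check: 757 · 937 = 709309.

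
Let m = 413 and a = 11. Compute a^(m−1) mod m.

263

11^1 ≡ 11 (mod 413)
11^2 ≡ 11^2 = 121 ≡ 121 (mod 413)
11^4 ≡ 121^2 = 14641 ≡ 186 (mod 413)
11^8 ≡ 186^2 = 34596 ≡ 317 (mod 413)
11^16 ≡ 317^2 = 100489 ≡ 130 (mod 413)
11^32 ≡ 130^2 = 16900 ≡ 380 (mod 413)
11^64 ≡ 380^2 = 144400 ≡ 263 (mod 413)
11^128 ≡ 263^2 = 69169 ≡ 198 (mod 413)
11^256 ≡ 198^2 = 39204 ≡ 382 (mod 413)
412 = 256 + 128 + 16 + 8 + 4 in binary powers of 2.
So 11^412 ≡ 382 · 198 · 130 · 317 · 186 ≡ 263 (mod 413).
Since 263 ≠ 1, base 11 is a Fermat witness: 413 is composite.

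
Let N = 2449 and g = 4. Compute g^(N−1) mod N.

4^1 ≡ 4 (mod 2449)
4^2 ≡ 4^2 = 16 ≡ 16 (mod 2449)
4^4 ≡ 16^2 = 256 ≡ 256 (mod 2449)
4^8 ≡ 256^2 = 65536 ≡ 1862 (mod 2449)
4^16 ≡ 1862^2 = 3467044 ≡ 1709 (mod 2449)
4^32 ≡ 1709^2 = 2920681 ≡ 1473 (mod 2449)
4^64 ≡ 1473^2 = 2169729 ≡ 2364 (mod 2449)
4^128 ≡ 2364^2 = 5588496 ≡ 2327 (mod 2449)
4^256 ≡ 2327^2 = 5414929 ≡ 190 (mod 2449)
4^512 ≡ 190^2 = 36100 ≡ 1814 (mod 2449)
4^1024 ≡ 1814^2 = 3290596 ≡ 1589 (mod 2449)
4^2048 ≡ 1589^2 = 2524921 ≡ 2 (mod 2449)
2448 = 2048 + 256 + 128 + 16 in binary powers of 2.
So 4^2448 ≡ 2 · 190 · 2327 · 1709 ≡ 808 (mod 2449).
Since 808 ≠ 1, base 4 is a Fermat witness: 2449 is composite.

808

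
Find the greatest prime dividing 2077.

67

2077 = 31 · 67
67 is prime.
So 2077 = 31 · 67; the largest prime factor is 67.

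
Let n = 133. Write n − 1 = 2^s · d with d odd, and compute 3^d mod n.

133 − 1 = 132 = 2^2 · 33, so d = 33.
3^1 ≡ 3 (mod 133)
3^2 ≡ 3^2 = 9 ≡ 9 (mod 133)
3^4 ≡ 9^2 = 81 ≡ 81 (mod 133)
3^8 ≡ 81^2 = 6561 ≡ 44 (mod 133)
3^16 ≡ 44^2 = 1936 ≡ 74 (mod 133)
3^32 ≡ 74^2 = 5476 ≡ 23 (mod 133)
33 = 32 + 1 in binary powers of 2.
So 3^33 ≡ 23 · 3 ≡ 69 (mod 133).
Squaring chain: 69 → 106; never reaches −1, so base 3 is a Miller–Rabin witness that 133 is composite.

69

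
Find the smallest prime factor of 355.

5

355 is odd.
Digit sum 13, not divisible by 3.
Ends in 5: divisible by 5.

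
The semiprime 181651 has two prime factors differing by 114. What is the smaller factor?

373

Since p = q + 114, we have 181651 = q(q + 114), so q² + 114q − 181651 = 0.
Discriminant: 114² + 4·181651 = 12996 + 726604 = 739600; √739600 = 860.
q = (−114 + 860)/2 = 373, and p = q + 114 = 487.
Check: 373 · 487 = 181651.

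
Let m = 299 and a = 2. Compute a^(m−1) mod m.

2^1 ≡ 2 (mod 299)
2^2 ≡ 2^2 = 4 ≡ 4 (mod 299)
2^4 ≡ 4^2 = 16 ≡ 16 (mod 299)
2^8 ≡ 16^2 = 256 ≡ 256 (mod 299)
2^16 ≡ 256^2 = 65536 ≡ 55 (mod 299)
2^32 ≡ 55^2 = 3025 ≡ 35 (mod 299)
2^64 ≡ 35^2 = 1225 ≡ 29 (mod 299)
2^128 ≡ 29^2 = 841 ≡ 243 (mod 299)
2^256 ≡ 243^2 = 59049 ≡ 146 (mod 299)
298 = 256 + 32 + 8 + 2 in binary powers of 2.
So 2^298 ≡ 146 · 35 · 256 · 4 ≡ 140 (mod 299).
Since 140 ≠ 1, base 2 is a Fermat witness: 299 is composite.

140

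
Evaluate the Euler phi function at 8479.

Factor: 8479 = 61 · 139.
φ(8479) = (61−1) · (139−1) = 60 · 138 = 8280.

8280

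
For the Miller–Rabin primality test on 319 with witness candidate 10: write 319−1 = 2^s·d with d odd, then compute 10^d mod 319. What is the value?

21

319 − 1 = 318 = 2^1 · 159, so d = 159.
10^1 ≡ 10 (mod 319)
10^2 ≡ 10^2 = 100 ≡ 100 (mod 319)
10^4 ≡ 100^2 = 10000 ≡ 111 (mod 319)
10^8 ≡ 111^2 = 12321 ≡ 199 (mod 319)
10^16 ≡ 199^2 = 39601 ≡ 45 (mod 319)
10^32 ≡ 45^2 = 2025 ≡ 111 (mod 319)
10^64 ≡ 111^2 = 12321 ≡ 199 (mod 319)
10^128 ≡ 199^2 = 39601 ≡ 45 (mod 319)
159 = 128 + 16 + 8 + 4 + 2 + 1 in binary powers of 2.
So 10^159 ≡ 45 · 45 · 199 · 111 · 100 · 10 ≡ 21 (mod 319).
Squaring chain: 21; never reaches −1, so base 10 is a Miller–Rabin witness that 319 is composite.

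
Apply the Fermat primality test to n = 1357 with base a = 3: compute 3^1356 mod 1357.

487

3^1 ≡ 3 (mod 1357)
3^2 ≡ 3^2 = 9 ≡ 9 (mod 1357)
3^4 ≡ 9^2 = 81 ≡ 81 (mod 1357)
3^8 ≡ 81^2 = 6561 ≡ 1133 (mod 1357)
3^16 ≡ 1133^2 = 1283689 ≡ 1324 (mod 1357)
3^32 ≡ 1324^2 = 1752976 ≡ 1089 (mod 1357)
3^64 ≡ 1089^2 = 1185921 ≡ 1260 (mod 1357)
3^128 ≡ 1260^2 = 1587600 ≡ 1267 (mod 1357)
3^256 ≡ 1267^2 = 1605289 ≡ 1315 (mod 1357)
3^512 ≡ 1315^2 = 1729225 ≡ 407 (mod 1357)
3^1024 ≡ 407^2 = 165649 ≡ 95 (mod 1357)
1356 = 1024 + 256 + 64 + 8 + 4 in binary powers of 2.
So 3^1356 ≡ 95 · 1315 · 1260 · 1133 · 81 ≡ 487 (mod 1357).
Since 487 ≠ 1, base 3 is a Fermat witness: 1357 is composite.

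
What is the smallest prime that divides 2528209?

2528209 is odd.
Digit sum 28, not divisible by 3.
Ends in 9: not divisible by 5.
7: 2528209 = 7·361172 + 5
11: 2528209 = 11·229837 + 2
13: 2528209 = 13·194477 + 8
17: 2528209 = 17·148718 + 3
19: 2528209 = 19·133063 + 12
23: 2528209 = 23·109922 + 3
29: 2528209 = 29·87179 + 18
31: 2528209 = 31·81555 + 4
37: 2528209 = 37·68329 + 36
41: 2528209 = 41·61663 + 26
43: 2528209 = 43·58795 + 24
47: 2528209 = 47·53791 + 32
53: 2528209 = 53·47702 + 3
59: 2528209 = 59·42851

59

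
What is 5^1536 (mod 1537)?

1035

5^1 ≡ 5 (mod 1537)
5^2 ≡ 5^2 = 25 ≡ 25 (mod 1537)
5^4 ≡ 25^2 = 625 ≡ 625 (mod 1537)
5^8 ≡ 625^2 = 390625 ≡ 227 (mod 1537)
5^16 ≡ 227^2 = 51529 ≡ 808 (mod 1537)
5^32 ≡ 808^2 = 652864 ≡ 1176 (mod 1537)
5^64 ≡ 1176^2 = 1382976 ≡ 1213 (mod 1537)
5^128 ≡ 1213^2 = 1471369 ≡ 460 (mod 1537)
5^256 ≡ 460^2 = 211600 ≡ 1031 (mod 1537)
5^512 ≡ 1031^2 = 1062961 ≡ 894 (mod 1537)
5^1024 ≡ 894^2 = 799236 ≡ 1533 (mod 1537)
1536 = 1024 + 512 in binary powers of 2.
So 5^1536 ≡ 1533 · 894 ≡ 1035 (mod 1537).
Since 1035 ≠ 1, base 5 is a Fermat witness: 1537 is composite.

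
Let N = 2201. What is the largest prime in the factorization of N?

71

2201 = 31 · 71
71 is prime.
So 2201 = 31 · 71; the largest prime factor is 71.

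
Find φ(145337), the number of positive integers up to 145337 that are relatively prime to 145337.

Factor: 145337 = 23 · 71 · 89.
φ(145337) = (23−1) · (71−1) · (89−1) = 22 · 70 · 88 = 135520.

135520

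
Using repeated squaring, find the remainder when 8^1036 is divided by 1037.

339

8^1 ≡ 8 (mod 1037)
8^2 ≡ 8^2 = 64 ≡ 64 (mod 1037)
8^4 ≡ 64^2 = 4096 ≡ 985 (mod 1037)
8^8 ≡ 985^2 = 970225 ≡ 630 (mod 1037)
8^16 ≡ 630^2 = 396900 ≡ 766 (mod 1037)
8^32 ≡ 766^2 = 586756 ≡ 851 (mod 1037)
8^64 ≡ 851^2 = 724201 ≡ 375 (mod 1037)
8^128 ≡ 375^2 = 140625 ≡ 630 (mod 1037)
8^256 ≡ 630^2 = 396900 ≡ 766 (mod 1037)
8^512 ≡ 766^2 = 586756 ≡ 851 (mod 1037)
8^1024 ≡ 851^2 = 724201 ≡ 375 (mod 1037)
1036 = 1024 + 8 + 4 in binary powers of 2.
So 8^1036 ≡ 375 · 630 · 985 ≡ 339 (mod 1037).
Since 339 ≠ 1, base 8 is a Fermat witness: 1037 is composite.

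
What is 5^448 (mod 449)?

1

5^1 ≡ 5 (mod 449)
5^2 ≡ 5^2 = 25 ≡ 25 (mod 449)
5^4 ≡ 25^2 = 625 ≡ 176 (mod 449)
5^8 ≡ 176^2 = 30976 ≡ 444 (mod 449)
5^16 ≡ 444^2 = 197136 ≡ 25 (mod 449)
5^32 ≡ 25^2 = 625 ≡ 176 (mod 449)
5^64 ≡ 176^2 = 30976 ≡ 444 (mod 449)
5^128 ≡ 444^2 = 197136 ≡ 25 (mod 449)
5^256 ≡ 25^2 = 625 ≡ 176 (mod 449)
448 = 256 + 128 + 64 in binary powers of 2.
So 5^448 ≡ 176 · 25 · 444 ≡ 1 (mod 449).
Since the result is 1, base 5 gives no evidence that 449 is composite.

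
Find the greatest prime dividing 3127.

3127 = 53 · 59
59 is prime.
So 3127 = 53 · 59; the largest prime factor is 59.

59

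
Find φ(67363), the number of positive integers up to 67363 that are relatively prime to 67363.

Factor: 67363 = 31 · 41 · 53.
φ(67363) = (31−1) · (41−1) · (53−1) = 30 · 40 · 52 = 62400.

62400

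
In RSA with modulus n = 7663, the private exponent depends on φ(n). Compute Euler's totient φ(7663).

Factor: 7663 = 79 · 97.
φ(7663) = (79−1) · (97−1) = 78 · 96 = 7488.

7488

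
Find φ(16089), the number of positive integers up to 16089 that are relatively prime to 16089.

Factor: 16089 = 3 · 31 · 173.
φ(16089) = (3−1) · (31−1) · (173−1) = 2 · 30 · 172 = 10320.

10320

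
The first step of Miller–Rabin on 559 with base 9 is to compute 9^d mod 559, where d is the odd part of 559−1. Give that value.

391

559 − 1 = 558 = 2^1 · 279, so d = 279.
9^1 ≡ 9 (mod 559)
9^2 ≡ 9^2 = 81 ≡ 81 (mod 559)
9^4 ≡ 81^2 = 6561 ≡ 412 (mod 559)
9^8 ≡ 412^2 = 169744 ≡ 367 (mod 559)
9^16 ≡ 367^2 = 134689 ≡ 529 (mod 559)
9^32 ≡ 529^2 = 279841 ≡ 341 (mod 559)
9^64 ≡ 341^2 = 116281 ≡ 9 (mod 559)
9^128 ≡ 9^2 = 81 ≡ 81 (mod 559)
9^256 ≡ 81^2 = 6561 ≡ 412 (mod 559)
279 = 256 + 16 + 4 + 2 + 1 in binary powers of 2.
So 9^279 ≡ 412 · 529 · 412 · 81 · 9 ≡ 391 (mod 559).
Squaring chain: 391; never reaches −1, so base 9 is a Miller–Rabin witness that 559 is composite.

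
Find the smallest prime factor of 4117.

23

4117 is odd.
Digit sum 13, not divisible by 3.
Ends in 7: not divisible by 5.
7: 4117 = 7·588 + 1
11: 4117 = 11·374 + 3
13: 4117 = 13·316 + 9
17: 4117 = 17·242 + 3
19: 4117 = 19·216 + 13
23: 4117 = 23·179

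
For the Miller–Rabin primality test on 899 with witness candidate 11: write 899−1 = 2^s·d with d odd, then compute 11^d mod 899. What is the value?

823

899 − 1 = 898 = 2^1 · 449, so d = 449.
11^1 ≡ 11 (mod 899)
11^2 ≡ 11^2 = 121 ≡ 121 (mod 899)
11^4 ≡ 121^2 = 14641 ≡ 257 (mod 899)
11^8 ≡ 257^2 = 66049 ≡ 422 (mod 899)
11^16 ≡ 422^2 = 178084 ≡ 82 (mod 899)
11^32 ≡ 82^2 = 6724 ≡ 431 (mod 899)
11^64 ≡ 431^2 = 185761 ≡ 567 (mod 899)
11^128 ≡ 567^2 = 321489 ≡ 546 (mod 899)
11^256 ≡ 546^2 = 298116 ≡ 547 (mod 899)
449 = 256 + 128 + 64 + 1 in binary powers of 2.
So 11^449 ≡ 547 · 546 · 567 · 11 ≡ 823 (mod 899).
Squaring chain: 823; never reaches −1, so base 11 is a Miller–Rabin witness that 899 is composite.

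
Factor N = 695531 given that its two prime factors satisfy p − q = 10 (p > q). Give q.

829

Since p = q + 10, we have 695531 = q(q + 10), so q² + 10q − 695531 = 0.
Discriminant: 10² + 4·695531 = 100 + 2782124 = 2782224; √2782224 = 1668.
q = (−10 + 1668)/2 = 829, and p = q + 10 = 839.
Check: 829 · 839 = 695531.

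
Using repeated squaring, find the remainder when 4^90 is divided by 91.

4^1 ≡ 4 (mod 91)
4^2 ≡ 4^2 = 16 ≡ 16 (mod 91)
4^4 ≡ 16^2 = 256 ≡ 74 (mod 91)
4^8 ≡ 74^2 = 5476 ≡ 16 (mod 91)
4^16 ≡ 16^2 = 256 ≡ 74 (mod 91)
4^32 ≡ 74^2 = 5476 ≡ 16 (mod 91)
4^64 ≡ 16^2 = 256 ≡ 74 (mod 91)
90 = 64 + 16 + 8 + 2 in binary powers of 2.
So 4^90 ≡ 74 · 74 · 16 · 16 ≡ 1 (mod 91).
Since the result is 1, base 4 gives no evidence that 91 is composite.

1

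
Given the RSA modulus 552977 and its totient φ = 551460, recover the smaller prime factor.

φ(n) = (p−1)(q−1) = n − (p+q) + 1, so p + q = 552977 − 551460 + 1 = 1518.
p and q are the roots of t² − 1518t + 552977 = 0.
Discriminant: 1518² − 4·552977 = 2304324 − 2211908 = 92416; √92416 = 304.
q = (1518 − 304)/2 = 607, p = (1518 + 304)/2 = 911.
Check: 607 · 911 = 552977.

607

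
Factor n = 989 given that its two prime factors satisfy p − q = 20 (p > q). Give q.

Since p = q + 20, we have 989 = q(q + 20), so q² + 20q − 989 = 0.
Discriminant: 20² + 4·989 = 400 + 3956 = 4356; √4356 = 66.
q = (−20 + 66)/2 = 23, and p = q + 20 = 43.
Check: 23 · 43 = 989.

23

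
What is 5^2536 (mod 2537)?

1975

5^1 ≡ 5 (mod 2537)
5^2 ≡ 5^2 = 25 ≡ 25 (mod 2537)
5^4 ≡ 25^2 = 625 ≡ 625 (mod 2537)
5^8 ≡ 625^2 = 390625 ≡ 2464 (mod 2537)
5^16 ≡ 2464^2 = 6071296 ≡ 255 (mod 2537)
5^32 ≡ 255^2 = 65025 ≡ 1600 (mod 2537)
5^64 ≡ 1600^2 = 2560000 ≡ 167 (mod 2537)
5^128 ≡ 167^2 = 27889 ≡ 2519 (mod 2537)
5^256 ≡ 2519^2 = 6345361 ≡ 324 (mod 2537)
5^512 ≡ 324^2 = 104976 ≡ 959 (mod 2537)
5^1024 ≡ 959^2 = 919681 ≡ 1287 (mod 2537)
5^2048 ≡ 1287^2 = 1656369 ≡ 2245 (mod 2537)
2536 = 2048 + 256 + 128 + 64 + 32 + 8 in binary powers of 2.
So 5^2536 ≡ 2245 · 324 · 2519 · 167 · 1600 · 2464 ≡ 1975 (mod 2537).
Since 1975 ≠ 1, base 5 is a Fermat witness: 2537 is composite.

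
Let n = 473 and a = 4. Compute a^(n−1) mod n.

236

4^1 ≡ 4 (mod 473)
4^2 ≡ 4^2 = 16 ≡ 16 (mod 473)
4^4 ≡ 16^2 = 256 ≡ 256 (mod 473)
4^8 ≡ 256^2 = 65536 ≡ 262 (mod 473)
4^16 ≡ 262^2 = 68644 ≡ 59 (mod 473)
4^32 ≡ 59^2 = 3481 ≡ 170 (mod 473)
4^64 ≡ 170^2 = 28900 ≡ 47 (mod 473)
4^128 ≡ 47^2 = 2209 ≡ 317 (mod 473)
4^256 ≡ 317^2 = 100489 ≡ 213 (mod 473)
472 = 256 + 128 + 64 + 16 + 8 in binary powers of 2.
So 4^472 ≡ 213 · 317 · 47 · 59 · 262 ≡ 236 (mod 473).
Since 236 ≠ 1, base 4 is a Fermat witness: 473 is composite.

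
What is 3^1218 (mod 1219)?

282

3^1 ≡ 3 (mod 1219)
3^2 ≡ 3^2 = 9 ≡ 9 (mod 1219)
3^4 ≡ 9^2 = 81 ≡ 81 (mod 1219)
3^8 ≡ 81^2 = 6561 ≡ 466 (mod 1219)
3^16 ≡ 466^2 = 217156 ≡ 174 (mod 1219)
3^32 ≡ 174^2 = 30276 ≡ 1020 (mod 1219)
3^64 ≡ 1020^2 = 1040400 ≡ 593 (mod 1219)
3^128 ≡ 593^2 = 351649 ≡ 577 (mod 1219)
3^256 ≡ 577^2 = 332929 ≡ 142 (mod 1219)
3^512 ≡ 142^2 = 20164 ≡ 660 (mod 1219)
3^1024 ≡ 660^2 = 435600 ≡ 417 (mod 1219)
1218 = 1024 + 128 + 64 + 2 in binary powers of 2.
So 3^1218 ≡ 417 · 577 · 593 · 9 ≡ 282 (mod 1219).
Since 282 ≠ 1, base 3 is a Fermat witness: 1219 is composite.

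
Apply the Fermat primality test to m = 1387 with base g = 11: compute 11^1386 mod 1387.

1141

11^1 ≡ 11 (mod 1387)
11^2 ≡ 11^2 = 121 ≡ 121 (mod 1387)
11^4 ≡ 121^2 = 14641 ≡ 771 (mod 1387)
11^8 ≡ 771^2 = 594441 ≡ 805 (mod 1387)
11^16 ≡ 805^2 = 648025 ≡ 296 (mod 1387)
11^32 ≡ 296^2 = 87616 ≡ 235 (mod 1387)
11^64 ≡ 235^2 = 55225 ≡ 1132 (mod 1387)
11^128 ≡ 1132^2 = 1281424 ≡ 1223 (mod 1387)
11^256 ≡ 1223^2 = 1495729 ≡ 543 (mod 1387)
11^512 ≡ 543^2 = 294849 ≡ 805 (mod 1387)
11^1024 ≡ 805^2 = 648025 ≡ 296 (mod 1387)
1386 = 1024 + 256 + 64 + 32 + 8 + 2 in binary powers of 2.
So 11^1386 ≡ 296 · 543 · 1132 · 235 · 805 · 121 ≡ 1141 (mod 1387).
Since 1141 ≠ 1, base 11 is a Fermat witness: 1387 is composite.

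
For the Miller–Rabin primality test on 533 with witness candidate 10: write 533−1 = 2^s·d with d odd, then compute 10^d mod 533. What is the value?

533 − 1 = 532 = 2^2 · 133, so d = 133.
10^1 ≡ 10 (mod 533)
10^2 ≡ 10^2 = 100 ≡ 100 (mod 533)
10^4 ≡ 100^2 = 10000 ≡ 406 (mod 533)
10^8 ≡ 406^2 = 164836 ≡ 139 (mod 533)
10^16 ≡ 139^2 = 19321 ≡ 133 (mod 533)
10^32 ≡ 133^2 = 17689 ≡ 100 (mod 533)
10^64 ≡ 100^2 = 10000 ≡ 406 (mod 533)
10^128 ≡ 406^2 = 164836 ≡ 139 (mod 533)
133 = 128 + 4 + 1 in binary powers of 2.
So 10^133 ≡ 139 · 406 · 10 ≡ 426 (mod 533).
Squaring chain: 426 → 256; never reaches −1, so base 10 is a Miller–Rabin witness that 533 is composite.

426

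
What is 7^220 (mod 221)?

217

7^1 ≡ 7 (mod 221)
7^2 ≡ 7^2 = 49 ≡ 49 (mod 221)
7^4 ≡ 49^2 = 2401 ≡ 191 (mod 221)
7^8 ≡ 191^2 = 36481 ≡ 16 (mod 221)
7^16 ≡ 16^2 = 256 ≡ 35 (mod 221)
7^32 ≡ 35^2 = 1225 ≡ 120 (mod 221)
7^64 ≡ 120^2 = 14400 ≡ 35 (mod 221)
7^128 ≡ 35^2 = 1225 ≡ 120 (mod 221)
220 = 128 + 64 + 16 + 8 + 4 in binary powers of 2.
So 7^220 ≡ 120 · 35 · 35 · 16 · 191 ≡ 217 (mod 221).
Since 217 ≠ 1, base 7 is a Fermat witness: 221 is composite.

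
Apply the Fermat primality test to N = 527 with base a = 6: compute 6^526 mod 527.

6^1 ≡ 6 (mod 527)
6^2 ≡ 6^2 = 36 ≡ 36 (mod 527)
6^4 ≡ 36^2 = 1296 ≡ 242 (mod 527)
6^8 ≡ 242^2 = 58564 ≡ 67 (mod 527)
6^16 ≡ 67^2 = 4489 ≡ 273 (mod 527)
6^32 ≡ 273^2 = 74529 ≡ 222 (mod 527)
6^64 ≡ 222^2 = 49284 ≡ 273 (mod 527)
6^128 ≡ 273^2 = 74529 ≡ 222 (mod 527)
6^256 ≡ 222^2 = 49284 ≡ 273 (mod 527)
6^512 ≡ 273^2 = 74529 ≡ 222 (mod 527)
526 = 512 + 8 + 4 + 2 in binary powers of 2.
So 6^526 ≡ 222 · 67 · 242 · 36 ≡ 366 (mod 527).
Since 366 ≠ 1, base 6 is a Fermat witness: 527 is composite.

366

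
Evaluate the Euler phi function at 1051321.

Factor: 1051321 = 59 · 103 · 173.
φ(1051321) = (59−1) · (103−1) · (173−1) = 58 · 102 · 172 = 1017552.

1017552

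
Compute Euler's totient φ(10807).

Factor: 10807 = 101 · 107.
φ(10807) = (101−1) · (107−1) = 100 · 106 = 10600.

10600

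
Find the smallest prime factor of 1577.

1577 is odd.
Digit sum 20, not divisible by 3.
Ends in 7: not divisible by 5.
7: 1577 = 7·225 + 2
11: 1577 = 11·143 + 4
13: 1577 = 13·121 + 4
17: 1577 = 17·92 + 13
19: 1577 = 19·83

19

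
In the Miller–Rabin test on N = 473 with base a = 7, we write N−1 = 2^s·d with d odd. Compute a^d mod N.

473 − 1 = 472 = 2^3 · 59, so d = 59.
7^1 ≡ 7 (mod 473)
7^2 ≡ 7^2 = 49 ≡ 49 (mod 473)
7^4 ≡ 49^2 = 2401 ≡ 36 (mod 473)
7^8 ≡ 36^2 = 1296 ≡ 350 (mod 473)
7^16 ≡ 350^2 = 122500 ≡ 466 (mod 473)
7^32 ≡ 466^2 = 217156 ≡ 49 (mod 473)
59 = 32 + 16 + 8 + 2 + 1 in binary powers of 2.
So 7^59 ≡ 49 · 466 · 350 · 49 · 7 ≡ 338 (mod 473).
Squaring chain: 338 → 251 → 92; never reaches −1, so base 7 is a Miller–Rabin witness that 473 is composite.

338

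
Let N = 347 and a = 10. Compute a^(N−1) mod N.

1

10^1 ≡ 10 (mod 347)
10^2 ≡ 10^2 = 100 ≡ 100 (mod 347)
10^4 ≡ 100^2 = 10000 ≡ 284 (mod 347)
10^8 ≡ 284^2 = 80656 ≡ 152 (mod 347)
10^16 ≡ 152^2 = 23104 ≡ 202 (mod 347)
10^32 ≡ 202^2 = 40804 ≡ 205 (mod 347)
10^64 ≡ 205^2 = 42025 ≡ 38 (mod 347)
10^128 ≡ 38^2 = 1444 ≡ 56 (mod 347)
10^256 ≡ 56^2 = 3136 ≡ 13 (mod 347)
346 = 256 + 64 + 16 + 8 + 2 in binary powers of 2.
So 10^346 ≡ 13 · 38 · 202 · 152 · 100 ≡ 1 (mod 347).
Since the result is 1, base 10 gives no evidence that 347 is composite.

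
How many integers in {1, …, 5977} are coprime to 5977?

5796

Factor: 5977 = 43 · 139.
φ(5977) = (43−1) · (139−1) = 42 · 138 = 5796.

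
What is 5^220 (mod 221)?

5^1 ≡ 5 (mod 221)
5^2 ≡ 5^2 = 25 ≡ 25 (mod 221)
5^4 ≡ 25^2 = 625 ≡ 183 (mod 221)
5^8 ≡ 183^2 = 33489 ≡ 118 (mod 221)
5^16 ≡ 118^2 = 13924 ≡ 1 (mod 221)
5^32 ≡ 1^2 = 1 ≡ 1 (mod 221)
5^64 ≡ 1^2 = 1 ≡ 1 (mod 221)
5^128 ≡ 1^2 = 1 ≡ 1 (mod 221)
220 = 128 + 64 + 16 + 8 + 4 in binary powers of 2.
So 5^220 ≡ 1 · 1 · 1 · 118 · 183 ≡ 157 (mod 221).
Since 157 ≠ 1, base 5 is a Fermat witness: 221 is composite.

157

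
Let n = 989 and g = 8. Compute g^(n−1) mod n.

8^1 ≡ 8 (mod 989)
8^2 ≡ 8^2 = 64 ≡ 64 (mod 989)
8^4 ≡ 64^2 = 4096 ≡ 140 (mod 989)
8^8 ≡ 140^2 = 19600 ≡ 809 (mod 989)
8^16 ≡ 809^2 = 654481 ≡ 752 (mod 989)
8^32 ≡ 752^2 = 565504 ≡ 785 (mod 989)
8^64 ≡ 785^2 = 616225 ≡ 78 (mod 989)
8^128 ≡ 78^2 = 6084 ≡ 150 (mod 989)
8^256 ≡ 150^2 = 22500 ≡ 742 (mod 989)
8^512 ≡ 742^2 = 550564 ≡ 680 (mod 989)
988 = 512 + 256 + 128 + 64 + 16 + 8 + 4 in binary powers of 2.
So 8^988 ≡ 680 · 742 · 150 · 78 · 752 · 809 · 140 ≡ 78 (mod 989).
Since 78 ≠ 1, base 8 is a Fermat witness: 989 is composite.

78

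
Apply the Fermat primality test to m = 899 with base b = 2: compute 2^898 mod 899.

845

2^1 ≡ 2 (mod 899)
2^2 ≡ 2^2 = 4 ≡ 4 (mod 899)
2^4 ≡ 4^2 = 16 ≡ 16 (mod 899)
2^8 ≡ 16^2 = 256 ≡ 256 (mod 899)
2^16 ≡ 256^2 = 65536 ≡ 808 (mod 899)
2^32 ≡ 808^2 = 652864 ≡ 190 (mod 899)
2^64 ≡ 190^2 = 36100 ≡ 140 (mod 899)
2^128 ≡ 140^2 = 19600 ≡ 721 (mod 899)
2^256 ≡ 721^2 = 519841 ≡ 219 (mod 899)
2^512 ≡ 219^2 = 47961 ≡ 314 (mod 899)
898 = 512 + 256 + 128 + 2 in binary powers of 2.
So 2^898 ≡ 314 · 219 · 721 · 4 ≡ 845 (mod 899).
Since 845 ≠ 1, base 2 is a Fermat witness: 899 is composite.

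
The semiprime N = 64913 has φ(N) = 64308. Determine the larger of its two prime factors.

φ(n) = (p−1)(q−1) = n − (p+q) + 1, so p + q = 64913 − 64308 + 1 = 606.
p and q are the roots of t² − 606t + 64913 = 0.
Discriminant: 606² − 4·64913 = 367236 − 259652 = 107584; √107584 = 328.
q = (606 − 328)/2 = 139, p = (606 + 328)/2 = 467.
Check: 139 · 467 = 64913.

467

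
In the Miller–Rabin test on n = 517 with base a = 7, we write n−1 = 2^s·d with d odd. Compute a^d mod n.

517 − 1 = 516 = 2^2 · 129, so d = 129.
7^1 ≡ 7 (mod 517)
7^2 ≡ 7^2 = 49 ≡ 49 (mod 517)
7^4 ≡ 49^2 = 2401 ≡ 333 (mod 517)
7^8 ≡ 333^2 = 110889 ≡ 251 (mod 517)
7^16 ≡ 251^2 = 63001 ≡ 444 (mod 517)
7^32 ≡ 444^2 = 197136 ≡ 159 (mod 517)
7^64 ≡ 159^2 = 25281 ≡ 465 (mod 517)
7^128 ≡ 465^2 = 216225 ≡ 119 (mod 517)
129 = 128 + 1 in binary powers of 2.
So 7^129 ≡ 119 · 7 ≡ 316 (mod 517).
Squaring chain: 316 → 75; never reaches −1, so base 7 is a Miller–Rabin witness that 517 is composite.

316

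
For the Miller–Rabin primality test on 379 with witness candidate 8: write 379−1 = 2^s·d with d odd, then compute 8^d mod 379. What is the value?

379 − 1 = 378 = 2^1 · 189, so d = 189.
8^1 ≡ 8 (mod 379)
8^2 ≡ 8^2 = 64 ≡ 64 (mod 379)
8^4 ≡ 64^2 = 4096 ≡ 306 (mod 379)
8^8 ≡ 306^2 = 93636 ≡ 23 (mod 379)
8^16 ≡ 23^2 = 529 ≡ 150 (mod 379)
8^32 ≡ 150^2 = 22500 ≡ 139 (mod 379)
8^64 ≡ 139^2 = 19321 ≡ 371 (mod 379)
8^128 ≡ 371^2 = 137641 ≡ 64 (mod 379)
189 = 128 + 32 + 16 + 8 + 4 + 1 in binary powers of 2.
So 8^189 ≡ 64 · 139 · 150 · 23 · 306 · 8 ≡ 378 (mod 379).
Since 8^d ≡ 378 (mod 379), base 8 does not prove 379 composite.

378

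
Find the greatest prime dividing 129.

129 = 3 · 43
43 is prime.
So 129 = 3 · 43; the largest prime factor is 43.

43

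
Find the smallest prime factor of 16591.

16591 is odd.
Digit sum 22, not divisible by 3.
Ends in 1: not divisible by 5.
7: 16591 = 7·2370 + 1
11: 16591 = 11·1508 + 3
13: 16591 = 13·1276 + 3
17: 16591 = 17·975 + 16
19: 16591 = 19·873 + 4
23: 16591 = 23·721 + 8
29: 16591 = 29·572 + 3
31: 16591 = 31·535 + 6
37: 16591 = 37·448 + 15
41: 16591 = 41·404 + 27
43: 16591 = 43·385 + 36
47: 16591 = 47·353

47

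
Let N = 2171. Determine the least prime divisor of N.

13

2171 is odd.
Digit sum 11, not divisible by 3.
Ends in 1: not divisible by 5.
7: 2171 = 7·310 + 1
11: 2171 = 11·197 + 4
13: 2171 = 13·167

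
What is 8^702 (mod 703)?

628

8^1 ≡ 8 (mod 703)
8^2 ≡ 8^2 = 64 ≡ 64 (mod 703)
8^4 ≡ 64^2 = 4096 ≡ 581 (mod 703)
8^8 ≡ 581^2 = 337561 ≡ 121 (mod 703)
8^16 ≡ 121^2 = 14641 ≡ 581 (mod 703)
8^32 ≡ 581^2 = 337561 ≡ 121 (mod 703)
8^64 ≡ 121^2 = 14641 ≡ 581 (mod 703)
8^128 ≡ 581^2 = 337561 ≡ 121 (mod 703)
8^256 ≡ 121^2 = 14641 ≡ 581 (mod 703)
8^512 ≡ 581^2 = 337561 ≡ 121 (mod 703)
702 = 512 + 128 + 32 + 16 + 8 + 4 + 2 in binary powers of 2.
So 8^702 ≡ 121 · 121 · 121 · 581 · 121 · 581 · 64 ≡ 628 (mod 703).
Since 628 ≠ 1, base 8 is a Fermat witness: 703 is composite.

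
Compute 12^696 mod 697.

12^1 ≡ 12 (mod 697)
12^2 ≡ 12^2 = 144 ≡ 144 (mod 697)
12^4 ≡ 144^2 = 20736 ≡ 523 (mod 697)
12^8 ≡ 523^2 = 273529 ≡ 305 (mod 697)
12^16 ≡ 305^2 = 93025 ≡ 324 (mod 697)
12^32 ≡ 324^2 = 104976 ≡ 426 (mod 697)
12^64 ≡ 426^2 = 181476 ≡ 256 (mod 697)
12^128 ≡ 256^2 = 65536 ≡ 18 (mod 697)
12^256 ≡ 18^2 = 324 ≡ 324 (mod 697)
12^512 ≡ 324^2 = 104976 ≡ 426 (mod 697)
696 = 512 + 128 + 32 + 16 + 8 in binary powers of 2.
So 12^696 ≡ 426 · 18 · 426 · 324 · 305 ≡ 611 (mod 697).
Since 611 ≠ 1, base 12 is a Fermat witness: 697 is composite.

611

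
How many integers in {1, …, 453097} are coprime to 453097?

Factor: 453097 = 53 · 83 · 103.
φ(453097) = (53−1) · (83−1) · (103−1) = 52 · 82 · 102 = 434928.

434928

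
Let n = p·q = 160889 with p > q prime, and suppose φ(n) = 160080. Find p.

φ(n) = (p−1)(q−1) = n − (p+q) + 1, so p + q = 160889 − 160080 + 1 = 810.
p and q are the roots of t² − 810t + 160889 = 0.
Discriminant: 810² − 4·160889 = 656100 − 643556 = 12544; √12544 = 112.
q = (810 − 112)/2 = 349, p = (810 + 112)/2 = 461.
Check: 349 · 461 = 160889.

461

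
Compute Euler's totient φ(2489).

Factor: 2489 = 19 · 131.
φ(2489) = (19−1) · (131−1) = 18 · 130 = 2340.

2340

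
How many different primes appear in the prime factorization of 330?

330 = 2 · 165
165 = 3 · 55
55 = 5 · 11
330 = 2 · 3 · 5 · 11, which has 4 distinct prime factors.

4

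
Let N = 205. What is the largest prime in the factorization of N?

41

205 = 5 · 41
41 is prime.
So 205 = 5 · 41; the largest prime factor is 41.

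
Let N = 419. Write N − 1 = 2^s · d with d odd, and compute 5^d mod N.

419 − 1 = 418 = 2^1 · 209, so d = 209.
5^1 ≡ 5 (mod 419)
5^2 ≡ 5^2 = 25 ≡ 25 (mod 419)
5^4 ≡ 25^2 = 625 ≡ 206 (mod 419)
5^8 ≡ 206^2 = 42436 ≡ 117 (mod 419)
5^16 ≡ 117^2 = 13689 ≡ 281 (mod 419)
5^32 ≡ 281^2 = 78961 ≡ 189 (mod 419)
5^64 ≡ 189^2 = 35721 ≡ 106 (mod 419)
5^128 ≡ 106^2 = 11236 ≡ 342 (mod 419)
209 = 128 + 64 + 16 + 1 in binary powers of 2.
So 5^209 ≡ 342 · 106 · 281 · 5 ≡ 1 (mod 419).
Since 5^d ≡ 1 (mod 419), base 5 does not prove 419 composite.

1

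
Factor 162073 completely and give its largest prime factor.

162073 = 41 · 3953
3953 = 59 · 67
67 is prime.
So 162073 = 41 · 59 · 67; the largest prime factor is 67.

67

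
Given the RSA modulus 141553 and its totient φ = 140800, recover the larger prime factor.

φ(n) = (p−1)(q−1) = n − (p+q) + 1, so p + q = 141553 − 140800 + 1 = 754.
p and q are the roots of t² − 754t + 141553 = 0.
Discriminant: 754² − 4·141553 = 568516 − 566212 = 2304; √2304 = 48.
q = (754 − 48)/2 = 353, p = (754 + 48)/2 = 401.
Check: 353 · 401 = 141553.

401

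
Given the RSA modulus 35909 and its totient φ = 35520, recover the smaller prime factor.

φ(n) = (p−1)(q−1) = n − (p+q) + 1, so p + q = 35909 − 35520 + 1 = 390.
p and q are the roots of t² − 390t + 35909 = 0.
Discriminant: 390² − 4·35909 = 152100 − 143636 = 8464; √8464 = 92.
q = (390 − 92)/2 = 149, p = (390 + 92)/2 = 241.
Check: 149 · 241 = 35909.

149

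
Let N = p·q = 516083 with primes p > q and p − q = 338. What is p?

Since p = q + 338, we have 516083 = q(q + 338), so q² + 338q − 516083 = 0.
Discriminant: 338² + 4·516083 = 114244 + 2064332 = 2178576; √2178576 = 1476.
q = (−338 + 1476)/2 = 569, and p = q + 338 = 907.
Check: 569 · 907 = 516083.

907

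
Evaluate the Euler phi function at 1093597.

Factor: 1093597 = 79 · 109 · 127.
φ(1093597) = (79−1) · (109−1) · (127−1) = 78 · 108 · 126 = 1061424.

1061424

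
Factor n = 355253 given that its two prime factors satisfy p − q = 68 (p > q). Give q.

563

Since p = q + 68, we have 355253 = q(q + 68), so q² + 68q − 355253 = 0.
Discriminant: 68² + 4·355253 = 4624 + 1421012 = 1425636; √1425636 = 1194.
q = (−68 + 1194)/2 = 563, and p = q + 68 = 631.
Check: 563 · 631 = 355253.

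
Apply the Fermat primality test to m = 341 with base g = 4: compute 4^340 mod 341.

1

4^1 ≡ 4 (mod 341)
4^2 ≡ 4^2 = 16 ≡ 16 (mod 341)
4^4 ≡ 16^2 = 256 ≡ 256 (mod 341)
4^8 ≡ 256^2 = 65536 ≡ 64 (mod 341)
4^16 ≡ 64^2 = 4096 ≡ 4 (mod 341)
4^32 ≡ 4^2 = 16 ≡ 16 (mod 341)
4^64 ≡ 16^2 = 256 ≡ 256 (mod 341)
4^128 ≡ 256^2 = 65536 ≡ 64 (mod 341)
4^256 ≡ 64^2 = 4096 ≡ 4 (mod 341)
340 = 256 + 64 + 16 + 4 in binary powers of 2.
So 4^340 ≡ 4 · 256 · 4 · 256 ≡ 1 (mod 341).
Since the result is 1, base 4 gives no evidence that 341 is composite.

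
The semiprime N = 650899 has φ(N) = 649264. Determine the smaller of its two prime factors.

683

φ(n) = (p−1)(q−1) = n − (p+q) + 1, so p + q = 650899 − 649264 + 1 = 1636.
p and q are the roots of t² − 1636t + 650899 = 0.
Discriminant: 1636² − 4·650899 = 2676496 − 2603596 = 72900; √72900 = 270.
q = (1636 − 270)/2 = 683, p = (1636 + 270)/2 = 953.
Check: 683 · 953 = 650899.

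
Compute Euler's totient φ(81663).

53784

Factor: 81663 = 3 · 163 · 167.
φ(81663) = (3−1) · (163−1) · (167−1) = 2 · 162 · 166 = 53784.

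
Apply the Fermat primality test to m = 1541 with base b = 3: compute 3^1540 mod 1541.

1

3^1 ≡ 3 (mod 1541)
3^2 ≡ 3^2 = 9 ≡ 9 (mod 1541)
3^4 ≡ 9^2 = 81 ≡ 81 (mod 1541)
3^8 ≡ 81^2 = 6561 ≡ 397 (mod 1541)
3^16 ≡ 397^2 = 157609 ≡ 427 (mod 1541)
3^32 ≡ 427^2 = 182329 ≡ 491 (mod 1541)
3^64 ≡ 491^2 = 241081 ≡ 685 (mod 1541)
3^128 ≡ 685^2 = 469225 ≡ 761 (mod 1541)
3^256 ≡ 761^2 = 579121 ≡ 1246 (mod 1541)
3^512 ≡ 1246^2 = 1552516 ≡ 729 (mod 1541)
3^1024 ≡ 729^2 = 531441 ≡ 1337 (mod 1541)
1540 = 1024 + 512 + 4 in binary powers of 2.
So 3^1540 ≡ 1337 · 729 · 81 ≡ 1 (mod 1541).
Since the result is 1, base 3 gives no evidence that 1541 is composite.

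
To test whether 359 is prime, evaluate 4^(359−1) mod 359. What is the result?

4^1 ≡ 4 (mod 359)
4^2 ≡ 4^2 = 16 ≡ 16 (mod 359)
4^4 ≡ 16^2 = 256 ≡ 256 (mod 359)
4^8 ≡ 256^2 = 65536 ≡ 198 (mod 359)
4^16 ≡ 198^2 = 39204 ≡ 73 (mod 359)
4^32 ≡ 73^2 = 5329 ≡ 303 (mod 359)
4^64 ≡ 303^2 = 91809 ≡ 264 (mod 359)
4^128 ≡ 264^2 = 69696 ≡ 50 (mod 359)
4^256 ≡ 50^2 = 2500 ≡ 346 (mod 359)
358 = 256 + 64 + 32 + 4 + 2 in binary powers of 2.
So 4^358 ≡ 346 · 264 · 303 · 256 · 16 ≡ 1 (mod 359).
Since the result is 1, base 4 gives no evidence that 359 is composite.

1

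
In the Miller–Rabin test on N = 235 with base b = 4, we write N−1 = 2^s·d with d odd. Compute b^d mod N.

235 − 1 = 234 = 2^1 · 117, so d = 117.
4^1 ≡ 4 (mod 235)
4^2 ≡ 4^2 = 16 ≡ 16 (mod 235)
4^4 ≡ 16^2 = 256 ≡ 21 (mod 235)
4^8 ≡ 21^2 = 441 ≡ 206 (mod 235)
4^16 ≡ 206^2 = 42436 ≡ 136 (mod 235)
4^32 ≡ 136^2 = 18496 ≡ 166 (mod 235)
4^64 ≡ 166^2 = 27556 ≡ 61 (mod 235)
117 = 64 + 32 + 16 + 4 + 1 in binary powers of 2.
So 4^117 ≡ 61 · 166 · 136 · 21 · 4 ≡ 204 (mod 235).
Squaring chain: 204; never reaches −1, so base 4 is a Miller–Rabin witness that 235 is composite.

204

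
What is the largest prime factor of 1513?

1513 = 17 · 89
89 is prime.
So 1513 = 17 · 89; the largest prime factor is 89.

89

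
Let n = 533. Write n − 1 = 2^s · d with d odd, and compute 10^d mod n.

533 − 1 = 532 = 2^2 · 133, so d = 133.
10^1 ≡ 10 (mod 533)
10^2 ≡ 10^2 = 100 ≡ 100 (mod 533)
10^4 ≡ 100^2 = 10000 ≡ 406 (mod 533)
10^8 ≡ 406^2 = 164836 ≡ 139 (mod 533)
10^16 ≡ 139^2 = 19321 ≡ 133 (mod 533)
10^32 ≡ 133^2 = 17689 ≡ 100 (mod 533)
10^64 ≡ 100^2 = 10000 ≡ 406 (mod 533)
10^128 ≡ 406^2 = 164836 ≡ 139 (mod 533)
133 = 128 + 4 + 1 in binary powers of 2.
So 10^133 ≡ 139 · 406 · 10 ≡ 426 (mod 533).
Squaring chain: 426 → 256; never reaches −1, so base 10 is a Miller–Rabin witness that 533 is composite.

426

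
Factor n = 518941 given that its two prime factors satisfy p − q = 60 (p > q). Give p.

751

Since p = q + 60, we have 518941 = q(q + 60), so q² + 60q − 518941 = 0.
Discriminant: 60² + 4·518941 = 3600 + 2075764 = 2079364; √2079364 = 1442.
q = (−60 + 1442)/2 = 691, and p = q + 60 = 751.
Check: 691 · 751 = 518941.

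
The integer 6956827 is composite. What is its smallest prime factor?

6956827 is odd.
Digit sum 43, not divisible by 3.
Ends in 7: not divisible by 5.
7: 6956827 = 7·993832 + 3
11: 6956827 = 11·632438 + 9
13: 6956827 = 13·535140 + 7
17: 6956827 = 17·409225 + 2
19: 6956827 = 19·366148 + 15
23: 6956827 = 23·302470 + 17
29: 6956827 = 29·239890 + 17
31: 6956827 = 31·224413 + 24
37: 6956827 = 37·188022 + 13
41: 6956827 = 41·169678 + 29
43: 6956827 = 43·161786 + 29
47: 6956827 = 47·148017 + 28
53: 6956827 = 53·131260 + 47
59: 6956827 = 59·117912 + 19
61: 6956827 = 61·114046 + 21
67: 6956827 = 67·103833 + 16
71: 6956827 = 71·97983 + 34
73: 6956827 = 73·95299

73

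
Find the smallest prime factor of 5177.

5177 is odd.
Digit sum 20, not divisible by 3.
Ends in 7: not divisible by 5.
7: 5177 = 7·739 + 4
11: 5177 = 11·470 + 7
13: 5177 = 13·398 + 3
17: 5177 = 17·304 + 9
19: 5177 = 19·272 + 9
23: 5177 = 23·225 + 2
29: 5177 = 29·178 + 15
31: 5177 = 31·167

31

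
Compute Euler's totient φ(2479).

2376

Factor: 2479 = 37 · 67.
φ(2479) = (37−1) · (67−1) = 36 · 66 = 2376.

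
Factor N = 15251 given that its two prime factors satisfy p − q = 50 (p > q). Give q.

Since p = q + 50, we have 15251 = q(q + 50), so q² + 50q − 15251 = 0.
Discriminant: 50² + 4·15251 = 2500 + 61004 = 63504; √63504 = 252.
q = (−50 + 252)/2 = 101, and p = q + 50 = 151.
Check: 101 · 151 = 15251.

101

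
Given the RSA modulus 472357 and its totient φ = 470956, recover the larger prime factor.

839

φ(n) = (p−1)(q−1) = n − (p+q) + 1, so p + q = 472357 − 470956 + 1 = 1402.
p and q are the roots of t² − 1402t + 472357 = 0.
Discriminant: 1402² − 4·472357 = 1965604 − 1889428 = 76176; √76176 = 276.
q = (1402 − 276)/2 = 563, p = (1402 + 276)/2 = 839.
Check: 563 · 839 = 472357.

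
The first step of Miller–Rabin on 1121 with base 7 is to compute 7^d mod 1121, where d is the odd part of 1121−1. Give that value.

239

1121 − 1 = 1120 = 2^5 · 35, so d = 35.
7^1 ≡ 7 (mod 1121)
7^2 ≡ 7^2 = 49 ≡ 49 (mod 1121)
7^4 ≡ 49^2 = 2401 ≡ 159 (mod 1121)
7^8 ≡ 159^2 = 25281 ≡ 619 (mod 1121)
7^16 ≡ 619^2 = 383161 ≡ 900 (mod 1121)
7^32 ≡ 900^2 = 810000 ≡ 638 (mod 1121)
35 = 32 + 2 + 1 in binary powers of 2.
So 7^35 ≡ 638 · 49 · 7 ≡ 239 (mod 1121).
Squaring chain: 239 → 1071 → 258 → 425 → 144; never reaches −1, so base 7 is a Miller–Rabin witness that 1121 is composite.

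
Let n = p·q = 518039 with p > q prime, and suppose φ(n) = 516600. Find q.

701

φ(n) = (p−1)(q−1) = n − (p+q) + 1, so p + q = 518039 − 516600 + 1 = 1440.
p and q are the roots of t² − 1440t + 518039 = 0.
Discriminant: 1440² − 4·518039 = 2073600 − 2072156 = 1444; √1444 = 38.
q = (1440 − 38)/2 = 701, p = (1440 + 38)/2 = 739.
Check: 701 · 739 = 518039.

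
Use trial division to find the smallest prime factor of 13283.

13283 is odd.
Digit sum 17, not divisible by 3.
Ends in 3: not divisible by 5.
7: 13283 = 7·1897 + 4
11: 13283 = 11·1207 + 6
13: 13283 = 13·1021 + 10
17: 13283 = 17·781 + 6
19: 13283 = 19·699 + 2
23: 13283 = 23·577 + 12
29: 13283 = 29·458 + 1
31: 13283 = 31·428 + 15
37: 13283 = 37·359

37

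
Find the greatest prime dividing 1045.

1045 = 5 · 209
209 = 11 · 19
19 is prime.
So 1045 = 5 · 11 · 19; the largest prime factor is 19.

19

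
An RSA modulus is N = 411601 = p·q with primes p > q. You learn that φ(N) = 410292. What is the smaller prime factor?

φ(n) = (p−1)(q−1) = n − (p+q) + 1, so p + q = 411601 − 410292 + 1 = 1310.
p and q are the roots of t² − 1310t + 411601 = 0.
Discriminant: 1310² − 4·411601 = 1716100 − 1646404 = 69696; √69696 = 264.
q = (1310 − 264)/2 = 523, p = (1310 + 264)/2 = 787.
Check: 523 · 787 = 411601.

523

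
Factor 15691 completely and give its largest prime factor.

15691 = 13 · 1207
1207 = 17 · 71
71 is prime.
So 15691 = 13 · 17 · 71; the largest prime factor is 71.

71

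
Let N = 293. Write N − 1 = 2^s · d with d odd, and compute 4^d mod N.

292

293 − 1 = 292 = 2^2 · 73, so d = 73.
4^1 ≡ 4 (mod 293)
4^2 ≡ 4^2 = 16 ≡ 16 (mod 293)
4^4 ≡ 16^2 = 256 ≡ 256 (mod 293)
4^8 ≡ 256^2 = 65536 ≡ 197 (mod 293)
4^16 ≡ 197^2 = 38809 ≡ 133 (mod 293)
4^32 ≡ 133^2 = 17689 ≡ 109 (mod 293)
4^64 ≡ 109^2 = 11881 ≡ 161 (mod 293)
73 = 64 + 8 + 1 in binary powers of 2.
So 4^73 ≡ 161 · 197 · 4 ≡ 292 (mod 293).
Since 4^d ≡ 292 (mod 293), base 4 does not prove 293 composite.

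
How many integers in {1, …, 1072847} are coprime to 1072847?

Factor: 1072847 = 41 · 137 · 191.
φ(1072847) = (41−1) · (137−1) · (191−1) = 40 · 136 · 190 = 1033600.

1033600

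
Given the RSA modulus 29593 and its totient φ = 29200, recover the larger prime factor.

293

φ(n) = (p−1)(q−1) = n − (p+q) + 1, so p + q = 29593 − 29200 + 1 = 394.
p and q are the roots of t² − 394t + 29593 = 0.
Discriminant: 394² − 4·29593 = 155236 − 118372 = 36864; √36864 = 192.
q = (394 − 192)/2 = 101, p = (394 + 192)/2 = 293.
Check: 101 · 293 = 29593.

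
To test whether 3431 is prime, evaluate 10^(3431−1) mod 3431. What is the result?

10^1 ≡ 10 (mod 3431)
10^2 ≡ 10^2 = 100 ≡ 100 (mod 3431)
10^4 ≡ 100^2 = 10000 ≡ 3138 (mod 3431)
10^8 ≡ 3138^2 = 9847044 ≡ 74 (mod 3431)
10^16 ≡ 74^2 = 5476 ≡ 2045 (mod 3431)
10^32 ≡ 2045^2 = 4182025 ≡ 3067 (mod 3431)
10^64 ≡ 3067^2 = 9406489 ≡ 2118 (mod 3431)
10^128 ≡ 2118^2 = 4485924 ≡ 1607 (mod 3431)
10^256 ≡ 1607^2 = 2582449 ≡ 2337 (mod 3431)
10^512 ≡ 2337^2 = 5461569 ≡ 2848 (mod 3431)
10^1024 ≡ 2848^2 = 8111104 ≡ 220 (mod 3431)
10^2048 ≡ 220^2 = 48400 ≡ 366 (mod 3431)
3430 = 2048 + 1024 + 256 + 64 + 32 + 4 + 2 in binary powers of 2.
So 10^3430 ≡ 366 · 220 · 2337 · 2118 · 3067 · 3138 · 100 ≡ 1068 (mod 3431).
Since 1068 ≠ 1, base 10 is a Fermat witness: 3431 is composite.

1068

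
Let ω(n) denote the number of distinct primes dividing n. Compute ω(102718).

5

102718 = 2 · 51359
51359 = 7 · 7337
7337 = 11 · 667
667 = 23 · 29
102718 = 2 · 7 · 11 · 23 · 29, which has 5 distinct prime factors.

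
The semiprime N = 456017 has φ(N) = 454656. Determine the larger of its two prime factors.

φ(n) = (p−1)(q−1) = n − (p+q) + 1, so p + q = 456017 − 454656 + 1 = 1362.
p and q are the roots of t² − 1362t + 456017 = 0.
Discriminant: 1362² − 4·456017 = 1855044 − 1824068 = 30976; √30976 = 176.
q = (1362 − 176)/2 = 593, p = (1362 + 176)/2 = 769.
Check: 593 · 769 = 456017.

769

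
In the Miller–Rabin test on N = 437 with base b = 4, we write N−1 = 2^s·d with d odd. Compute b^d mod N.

213

437 − 1 = 436 = 2^2 · 109, so d = 109.
4^1 ≡ 4 (mod 437)
4^2 ≡ 4^2 = 16 ≡ 16 (mod 437)
4^4 ≡ 16^2 = 256 ≡ 256 (mod 437)
4^8 ≡ 256^2 = 65536 ≡ 423 (mod 437)
4^16 ≡ 423^2 = 178929 ≡ 196 (mod 437)
4^32 ≡ 196^2 = 38416 ≡ 397 (mod 437)
4^64 ≡ 397^2 = 157609 ≡ 289 (mod 437)
109 = 64 + 32 + 8 + 4 + 1 in binary powers of 2.
So 4^109 ≡ 289 · 397 · 423 · 256 · 4 ≡ 213 (mod 437).
Squaring chain: 213 → 358; never reaches −1, so base 4 is a Miller–Rabin witness that 437 is composite.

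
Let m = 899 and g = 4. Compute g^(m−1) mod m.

4^1 ≡ 4 (mod 899)
4^2 ≡ 4^2 = 16 ≡ 16 (mod 899)
4^4 ≡ 16^2 = 256 ≡ 256 (mod 899)
4^8 ≡ 256^2 = 65536 ≡ 808 (mod 899)
4^16 ≡ 808^2 = 652864 ≡ 190 (mod 899)
4^32 ≡ 190^2 = 36100 ≡ 140 (mod 899)
4^64 ≡ 140^2 = 19600 ≡ 721 (mod 899)
4^128 ≡ 721^2 = 519841 ≡ 219 (mod 899)
4^256 ≡ 219^2 = 47961 ≡ 314 (mod 899)
4^512 ≡ 314^2 = 98596 ≡ 605 (mod 899)
898 = 512 + 256 + 128 + 2 in binary powers of 2.
So 4^898 ≡ 605 · 314 · 219 · 16 ≡ 219 (mod 899).
Since 219 ≠ 1, base 4 is a Fermat witness: 899 is composite.

219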